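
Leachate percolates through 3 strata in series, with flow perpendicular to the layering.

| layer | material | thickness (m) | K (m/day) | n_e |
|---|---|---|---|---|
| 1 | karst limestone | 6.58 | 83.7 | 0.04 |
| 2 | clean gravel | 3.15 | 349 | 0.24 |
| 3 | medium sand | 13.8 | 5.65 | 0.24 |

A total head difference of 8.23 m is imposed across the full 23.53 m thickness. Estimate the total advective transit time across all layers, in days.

1.33

With flow normal to the layers, continuity requires the same specific discharge q through every layer.
Σ(b_i/K_i) = 6.58/83.7 + 3.15/349 + 13.8/5.65 = 2.530 d.
q = Δh / Σ(b_i/K_i) = 8.23 / 2.530 = 3.253 m/day.
In each layer the seepage velocity is v_i = q/n_i, so the layer transit time is t_i = b_i·n_i / q:
  layer 1 (karst limestone): t_1 = 6.58 × 0.04 / 3.253 = 0.08091 d
  layer 2 (clean gravel): t_2 = 3.15 × 0.24 / 3.253 = 0.2324 d
  layer 3 (medium sand): t_3 = 13.8 × 0.24 / 3.253 = 1.018 d
Total t = Σ t_i = 1.332 days.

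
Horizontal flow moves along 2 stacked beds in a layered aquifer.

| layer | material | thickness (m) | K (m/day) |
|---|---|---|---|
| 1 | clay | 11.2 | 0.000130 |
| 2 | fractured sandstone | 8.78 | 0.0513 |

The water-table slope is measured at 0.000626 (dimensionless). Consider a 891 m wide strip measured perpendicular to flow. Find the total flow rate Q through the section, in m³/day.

Flow is parallel to layering, so each bed carries its own Darcy discharge and the transmissivities add.
Σ(K_i·b_i) = 0.000130×11.2 + 0.0513×8.78 = 0.4519 m²/day.
Hydraulic gradient i = 0.000626.
Q = Σ(K_i·b_i) · W · i = 0.4519 × 891 × 0.0006260 = 0.2520 m³/day.

0.252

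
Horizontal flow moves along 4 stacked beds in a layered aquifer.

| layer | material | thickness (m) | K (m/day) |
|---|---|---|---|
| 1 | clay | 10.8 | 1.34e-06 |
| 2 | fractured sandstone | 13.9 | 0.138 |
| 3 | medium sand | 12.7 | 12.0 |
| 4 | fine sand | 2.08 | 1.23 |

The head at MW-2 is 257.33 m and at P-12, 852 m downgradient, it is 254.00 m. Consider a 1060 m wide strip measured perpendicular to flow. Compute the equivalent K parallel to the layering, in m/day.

3.97

Flow is parallel to layering, so each bed carries its own Darcy discharge and the transmissivities add.
Σ(K_i·b_i) = 1.34e-06×10.8 + 0.138×13.9 + 12.0×12.7 + 1.23×2.08 = 156.9 m²/day.
Total thickness b = 39.48 m, so K_eq = Σ(K_i·b_i)/b = 3.974 m/day.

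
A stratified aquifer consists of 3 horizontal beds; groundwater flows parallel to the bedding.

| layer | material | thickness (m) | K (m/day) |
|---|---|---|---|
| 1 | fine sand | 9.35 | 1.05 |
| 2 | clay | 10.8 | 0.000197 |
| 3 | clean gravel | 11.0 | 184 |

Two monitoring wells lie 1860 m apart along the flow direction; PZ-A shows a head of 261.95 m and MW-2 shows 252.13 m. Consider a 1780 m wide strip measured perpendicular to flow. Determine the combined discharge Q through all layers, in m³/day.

19100

Flow is parallel to layering, so each bed carries its own Darcy discharge and the transmissivities add.
Σ(K_i·b_i) = 1.05×9.35 + 0.000197×10.8 + 184×11.0 = 2034 m²/day.
Hydraulic gradient i = (261.95 − 252.13) / 1860 = 9.82 / 1860 = 0.005280.
Q = Σ(K_i·b_i) · W · i = 2034 × 1780 × 0.005280 = 19113 m³/day.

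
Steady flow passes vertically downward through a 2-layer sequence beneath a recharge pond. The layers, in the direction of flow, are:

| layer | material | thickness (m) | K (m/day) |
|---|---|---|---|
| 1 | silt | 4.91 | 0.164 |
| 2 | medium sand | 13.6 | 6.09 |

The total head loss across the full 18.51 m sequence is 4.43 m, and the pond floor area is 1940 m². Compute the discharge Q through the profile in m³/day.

Flow is perpendicular to layering, so the layers act in series and the equivalent K is the thickness-weighted harmonic mean.
Total thickness L = 4.91 + 13.6 = 18.51 m.
Σ(b_i/K_i) = 4.91/0.164 + 13.6/6.09 = 32.17 d.
K_eq = L / Σ(b_i/K_i) = 18.51 / 32.17 = 0.5753 m/day.
Q = K_eq · A · (Δh/L) = 0.5753 × 1940 × (4.43/18.51) = 267.1 m³/day.

267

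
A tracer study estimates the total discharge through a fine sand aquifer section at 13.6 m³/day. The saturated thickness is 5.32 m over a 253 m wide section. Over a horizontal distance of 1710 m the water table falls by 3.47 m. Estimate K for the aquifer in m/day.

Cross-sectional area A = 253 × 5.32 = 1346 m².
Hydraulic gradient i = Δh / L = 3.47 / 1710 = 0.002029.
From Q = K·A·i, K = Q / (A·i) = 13.6 / (1346 × 0.002029) = 4.979 m/day.

4.98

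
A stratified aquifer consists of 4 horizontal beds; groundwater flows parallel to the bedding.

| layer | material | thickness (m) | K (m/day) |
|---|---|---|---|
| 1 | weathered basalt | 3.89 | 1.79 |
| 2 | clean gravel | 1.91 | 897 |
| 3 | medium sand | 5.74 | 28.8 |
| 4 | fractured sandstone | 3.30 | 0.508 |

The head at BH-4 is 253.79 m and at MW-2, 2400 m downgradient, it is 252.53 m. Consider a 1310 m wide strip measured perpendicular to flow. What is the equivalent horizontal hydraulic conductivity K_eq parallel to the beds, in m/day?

127

Flow is parallel to layering, so each bed carries its own Darcy discharge and the transmissivities add.
Σ(K_i·b_i) = 1.79×3.89 + 897×1.91 + 28.8×5.74 + 0.508×3.30 = 1887 m²/day.
Total thickness b = 14.84 m, so K_eq = Σ(K_i·b_i)/b = 127.2 m/day.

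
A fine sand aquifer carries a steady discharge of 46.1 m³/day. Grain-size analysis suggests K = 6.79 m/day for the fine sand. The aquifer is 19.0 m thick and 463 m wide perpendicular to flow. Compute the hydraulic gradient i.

0.000772

Cross-sectional area A = 463 × 19.0 = 8797 m².
From Q = K·A·i, i = Q / (K·A) = 46.1 / (6.790 × 8797) = 0.0007718.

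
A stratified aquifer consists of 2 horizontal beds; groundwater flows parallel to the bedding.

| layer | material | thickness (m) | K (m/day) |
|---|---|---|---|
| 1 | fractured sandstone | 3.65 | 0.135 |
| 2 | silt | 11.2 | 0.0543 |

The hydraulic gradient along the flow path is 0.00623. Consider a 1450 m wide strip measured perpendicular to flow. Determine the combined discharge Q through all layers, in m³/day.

Flow is parallel to layering, so each bed carries its own Darcy discharge and the transmissivities add.
Σ(K_i·b_i) = 0.135×3.65 + 0.0543×11.2 = 1.101 m²/day.
Hydraulic gradient i = 0.00623.
Q = Σ(K_i·b_i) · W · i = 1.101 × 1450 × 0.006230 = 9.945 m³/day.

9.95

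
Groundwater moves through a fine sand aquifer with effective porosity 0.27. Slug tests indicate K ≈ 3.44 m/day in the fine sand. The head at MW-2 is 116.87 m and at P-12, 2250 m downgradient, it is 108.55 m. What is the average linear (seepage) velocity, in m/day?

0.0471

Hydraulic gradient i = (116.87 − 108.55) / 2250 = 8.32 / 2250 = 0.003698.
Darcy flux q = K · i = 3.440 × 0.003698 = 0.01272 m/day.
Seepage velocity v = q / n_e = 0.01272 / 0.27 = 0.04711 m/day.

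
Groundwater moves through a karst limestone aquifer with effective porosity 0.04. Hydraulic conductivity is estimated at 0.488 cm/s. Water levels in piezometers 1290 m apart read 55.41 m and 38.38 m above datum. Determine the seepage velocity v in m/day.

Convert K: 0.488 cm/s × 864 = 421.6 m/day.
Hydraulic gradient i = (55.41 − 38.38) / 1290 = 17.03 / 1290 = 0.01320.
Darcy flux q = K · i = 421.6 × 0.01320 = 5.566 m/day.
Seepage velocity v = q / n_e = 5.566 / 0.04 = 139.2 m/day.

139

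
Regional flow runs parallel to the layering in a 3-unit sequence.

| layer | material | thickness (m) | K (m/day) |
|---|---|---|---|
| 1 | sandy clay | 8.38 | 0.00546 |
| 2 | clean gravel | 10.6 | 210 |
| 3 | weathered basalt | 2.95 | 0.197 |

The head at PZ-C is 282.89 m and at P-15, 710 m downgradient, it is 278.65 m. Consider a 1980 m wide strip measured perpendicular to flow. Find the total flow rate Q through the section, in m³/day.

Flow is parallel to layering, so each bed carries its own Darcy discharge and the transmissivities add.
Σ(K_i·b_i) = 0.00546×8.38 + 210×10.6 + 0.197×2.95 = 2227 m²/day.
Hydraulic gradient i = (282.89 − 278.65) / 710 = 4.24 / 710 = 0.005972.
Q = Σ(K_i·b_i) · W · i = 2227 × 1980 × 0.005972 = 26328 m³/day.

26300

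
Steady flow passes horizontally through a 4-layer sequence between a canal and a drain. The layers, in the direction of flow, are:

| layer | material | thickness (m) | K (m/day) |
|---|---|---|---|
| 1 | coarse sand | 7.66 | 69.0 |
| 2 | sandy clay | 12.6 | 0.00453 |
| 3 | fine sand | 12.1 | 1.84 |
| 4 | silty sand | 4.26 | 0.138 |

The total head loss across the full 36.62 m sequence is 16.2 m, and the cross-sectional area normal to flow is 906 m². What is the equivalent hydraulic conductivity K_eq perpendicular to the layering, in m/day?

Flow is perpendicular to layering, so the layers act in series and the equivalent K is the thickness-weighted harmonic mean.
Total thickness L = 7.66 + 12.6 + 12.1 + 4.26 = 36.62 m.
Σ(b_i/K_i) = 7.66/69.0 + 12.6/0.00453 + 12.1/1.84 + 4.26/0.138 = 2819 d.
K_eq = L / Σ(b_i/K_i) = 36.62 / 2819 = 0.01299 m/day.

0.0130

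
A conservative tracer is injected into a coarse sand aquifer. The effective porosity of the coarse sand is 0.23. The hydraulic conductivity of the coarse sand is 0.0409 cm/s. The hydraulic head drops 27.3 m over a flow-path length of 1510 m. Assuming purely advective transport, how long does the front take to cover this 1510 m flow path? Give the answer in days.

Convert K: 0.0409 cm/s × 864 = 35.34 m/day.
Hydraulic gradient i = Δh / L = 27.3 / 1510 = 0.01808.
Darcy flux q = K · i = 35.34 × 0.01808 = 0.6389 m/day.
Seepage velocity v = q / n_e = 0.6389 / 0.23 = 2.778 m/day.
Travel time t = L / v = 1510 / 2.778 = 543.6 days.

544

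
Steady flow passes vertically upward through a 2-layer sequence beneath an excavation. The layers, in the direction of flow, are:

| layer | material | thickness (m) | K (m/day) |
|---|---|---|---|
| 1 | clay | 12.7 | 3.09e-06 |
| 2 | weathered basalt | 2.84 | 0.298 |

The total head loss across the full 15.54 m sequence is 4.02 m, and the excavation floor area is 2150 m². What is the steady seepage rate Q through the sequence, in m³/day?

Flow is perpendicular to layering, so the layers act in series and the equivalent K is the thickness-weighted harmonic mean.
Total thickness L = 12.7 + 2.84 = 15.54 m.
Σ(b_i/K_i) = 12.7/3.09e-06 + 2.84/0.298 = 4.110e+06 d.
K_eq = L / Σ(b_i/K_i) = 15.54 / 4.110e+06 = 3.781e-06 m/day.
Q = K_eq · A · (Δh/L) = 3.781e-06 × 2150 × (4.02/15.54) = 0.002103 m³/day.

0.00210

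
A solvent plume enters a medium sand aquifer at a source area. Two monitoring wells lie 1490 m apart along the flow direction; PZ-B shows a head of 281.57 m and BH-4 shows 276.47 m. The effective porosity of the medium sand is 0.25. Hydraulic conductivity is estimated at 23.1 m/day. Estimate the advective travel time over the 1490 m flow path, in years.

12.9

Hydraulic gradient i = (281.57 − 276.47) / 1490 = 5.1 / 1490 = 0.003423.
Darcy flux q = K · i = 23.10 × 0.003423 = 0.07907 m/day.
Seepage velocity v = q / n_e = 0.07907 / 0.25 = 0.3163 m/day.
Travel time t = L / v = 1490 / 0.3163 = 4711 days = 12.90 years.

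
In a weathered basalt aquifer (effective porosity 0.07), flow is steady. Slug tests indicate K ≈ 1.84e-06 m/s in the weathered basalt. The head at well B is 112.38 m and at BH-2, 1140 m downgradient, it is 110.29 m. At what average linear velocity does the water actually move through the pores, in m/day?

0.00416

Convert K: 1.84e-06 m/s × 86400 = 0.1590 m/day.
Hydraulic gradient i = (112.38 − 110.29) / 1140 = 2.09 / 1140 = 0.001833.
Darcy flux q = K · i = 0.1590 × 0.001833 = 0.0002915 m/day.
Seepage velocity v = q / n_e = 0.0002915 / 0.07 = 0.004164 m/day.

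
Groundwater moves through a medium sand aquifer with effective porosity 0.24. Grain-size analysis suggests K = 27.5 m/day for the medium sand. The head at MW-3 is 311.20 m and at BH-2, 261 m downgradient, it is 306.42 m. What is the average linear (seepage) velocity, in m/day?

Hydraulic gradient i = (311.20 − 306.42) / 261 = 4.78 / 261 = 0.01831.
Darcy flux q = K · i = 27.50 × 0.01831 = 0.5036 m/day.
Seepage velocity v = q / n_e = 0.5036 / 0.24 = 2.098 m/day.

2.10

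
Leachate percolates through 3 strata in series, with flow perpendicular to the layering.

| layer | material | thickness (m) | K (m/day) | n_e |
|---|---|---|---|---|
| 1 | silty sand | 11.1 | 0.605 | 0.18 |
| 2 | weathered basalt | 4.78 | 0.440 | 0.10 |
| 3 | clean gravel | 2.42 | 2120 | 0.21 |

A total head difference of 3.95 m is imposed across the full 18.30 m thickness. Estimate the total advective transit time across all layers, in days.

With flow normal to the layers, continuity requires the same specific discharge q through every layer.
Σ(b_i/K_i) = 11.1/0.605 + 4.78/0.440 + 2.42/2120 = 29.21 d.
q = Δh / Σ(b_i/K_i) = 3.95 / 29.21 = 0.1352 m/day.
In each layer the seepage velocity is v_i = q/n_i, so the layer transit time is t_i = b_i·n_i / q:
  layer 1 (silty sand): t_1 = 11.1 × 0.18 / 0.1352 = 14.78 d
  layer 2 (weathered basalt): t_2 = 4.78 × 0.10 / 0.1352 = 3.535 d
  layer 3 (clean gravel): t_3 = 2.42 × 0.21 / 0.1352 = 3.758 d
Total t = Σ t_i = 22.07 days.

22.1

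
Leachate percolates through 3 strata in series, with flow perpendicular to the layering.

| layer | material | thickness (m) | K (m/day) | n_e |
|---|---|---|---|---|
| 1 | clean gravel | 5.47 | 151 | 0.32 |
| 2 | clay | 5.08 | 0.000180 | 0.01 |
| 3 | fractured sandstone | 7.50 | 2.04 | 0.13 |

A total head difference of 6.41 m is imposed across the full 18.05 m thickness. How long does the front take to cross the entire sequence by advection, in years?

33.5

With flow normal to the layers, continuity requires the same specific discharge q through every layer.
Σ(b_i/K_i) = 5.47/151 + 5.08/0.000180 + 7.50/2.04 = 28226 d.
q = Δh / Σ(b_i/K_i) = 6.41 / 28226 = 0.0002271 m/day.
In each layer the seepage velocity is v_i = q/n_i, so the layer transit time is t_i = b_i·n_i / q:
  layer 1 (clean gravel): t_1 = 5.47 × 0.32 / 0.0002271 = 7708 d
  layer 2 (clay): t_2 = 5.08 × 0.01 / 0.0002271 = 223.7 d
  layer 3 (fractured sandstone): t_3 = 7.50 × 0.13 / 0.0002271 = 4293 d
Total t = Σ t_i = 12225 days = 33.47 years.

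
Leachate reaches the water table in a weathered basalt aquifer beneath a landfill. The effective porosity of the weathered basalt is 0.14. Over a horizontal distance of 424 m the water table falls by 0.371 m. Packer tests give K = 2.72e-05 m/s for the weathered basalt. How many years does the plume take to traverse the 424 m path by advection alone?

79.0

Convert K: 2.72e-05 m/s × 86400 = 2.350 m/day.
Hydraulic gradient i = Δh / L = 0.371 / 424 = 0.0008750.
Darcy flux q = K · i = 2.350 × 0.0008750 = 0.002056 m/day.
Seepage velocity v = q / n_e = 0.002056 / 0.14 = 0.01469 m/day.
Travel time t = L / v = 424 / 0.01469 = 28867 days = 79.03 years.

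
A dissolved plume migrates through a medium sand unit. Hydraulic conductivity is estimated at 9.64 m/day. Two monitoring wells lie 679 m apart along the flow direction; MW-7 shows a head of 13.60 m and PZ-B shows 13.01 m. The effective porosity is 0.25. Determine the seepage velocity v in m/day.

Hydraulic gradient i = (13.60 − 13.01) / 679 = 0.59 / 679 = 0.0008689.
Darcy flux q = K · i = 9.640 × 0.0008689 = 0.008376 m/day.
Seepage velocity v = q / n_e = 0.008376 / 0.25 = 0.03351 m/day.

0.0335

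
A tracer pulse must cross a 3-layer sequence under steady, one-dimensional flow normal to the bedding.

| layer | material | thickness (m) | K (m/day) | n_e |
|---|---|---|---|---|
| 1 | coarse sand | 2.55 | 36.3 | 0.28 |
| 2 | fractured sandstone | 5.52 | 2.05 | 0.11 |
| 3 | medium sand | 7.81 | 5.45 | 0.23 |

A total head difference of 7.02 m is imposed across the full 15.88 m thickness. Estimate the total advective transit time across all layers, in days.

1.86

With flow normal to the layers, continuity requires the same specific discharge q through every layer.
Σ(b_i/K_i) = 2.55/36.3 + 5.52/2.05 + 7.81/5.45 = 4.196 d.
q = Δh / Σ(b_i/K_i) = 7.02 / 4.196 = 1.673 m/day.
In each layer the seepage velocity is v_i = q/n_i, so the layer transit time is t_i = b_i·n_i / q:
  layer 1 (coarse sand): t_1 = 2.55 × 0.28 / 1.673 = 0.4268 d
  layer 2 (fractured sandstone): t_2 = 5.52 × 0.11 / 1.673 = 0.3629 d
  layer 3 (medium sand): t_3 = 7.81 × 0.23 / 1.673 = 1.074 d
Total t = Σ t_i = 1.863 days.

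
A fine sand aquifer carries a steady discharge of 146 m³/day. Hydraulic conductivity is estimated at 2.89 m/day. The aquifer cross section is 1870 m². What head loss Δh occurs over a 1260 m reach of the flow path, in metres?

34.0

From Q = K·A·i, i = Q / (K·A) = 146 / (2.890 × 1870) = 0.02702.
Head loss Δh = i · L = 0.02702 × 1260 = 34.04 m.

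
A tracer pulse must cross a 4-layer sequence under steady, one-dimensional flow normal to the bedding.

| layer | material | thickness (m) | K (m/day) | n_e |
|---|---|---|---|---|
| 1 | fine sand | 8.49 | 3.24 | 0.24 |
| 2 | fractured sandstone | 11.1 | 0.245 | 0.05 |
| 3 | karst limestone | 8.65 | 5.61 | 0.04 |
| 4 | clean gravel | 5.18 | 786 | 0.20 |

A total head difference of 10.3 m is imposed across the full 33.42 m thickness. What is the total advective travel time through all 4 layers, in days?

With flow normal to the layers, continuity requires the same specific discharge q through every layer.
Σ(b_i/K_i) = 8.49/3.24 + 11.1/0.245 + 8.65/5.61 + 5.18/786 = 49.47 d.
q = Δh / Σ(b_i/K_i) = 10.3 / 49.47 = 0.2082 m/day.
In each layer the seepage velocity is v_i = q/n_i, so the layer transit time is t_i = b_i·n_i / q:
  layer 1 (fine sand): t_1 = 8.49 × 0.24 / 0.2082 = 9.787 d
  layer 2 (fractured sandstone): t_2 = 11.1 × 0.05 / 0.2082 = 2.666 d
  layer 3 (karst limestone): t_3 = 8.65 × 0.04 / 0.2082 = 1.662 d
  layer 4 (clean gravel): t_4 = 5.18 × 0.20 / 0.2082 = 4.976 d
Total t = Σ t_i = 19.09 days.

19.1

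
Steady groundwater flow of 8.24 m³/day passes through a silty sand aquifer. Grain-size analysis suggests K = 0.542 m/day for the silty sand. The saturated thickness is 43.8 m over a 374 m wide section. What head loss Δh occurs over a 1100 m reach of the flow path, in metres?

Cross-sectional area A = 374 × 43.8 = 16381 m².
From Q = K·A·i, i = Q / (K·A) = 8.24 / (0.5420 × 16381) = 0.0009281.
Head loss Δh = i · L = 0.0009281 × 1100 = 1.021 m.

1.02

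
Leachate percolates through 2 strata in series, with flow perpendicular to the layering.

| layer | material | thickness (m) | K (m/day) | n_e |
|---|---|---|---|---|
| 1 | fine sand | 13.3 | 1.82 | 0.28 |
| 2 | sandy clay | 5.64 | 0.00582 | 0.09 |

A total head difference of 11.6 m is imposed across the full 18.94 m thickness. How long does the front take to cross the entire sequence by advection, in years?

0.975

With flow normal to the layers, continuity requires the same specific discharge q through every layer.
Σ(b_i/K_i) = 13.3/1.82 + 5.64/0.00582 = 976.4 d.
q = Δh / Σ(b_i/K_i) = 11.6 / 976.4 = 0.01188 m/day.
In each layer the seepage velocity is v_i = q/n_i, so the layer transit time is t_i = b_i·n_i / q:
  layer 1 (fine sand): t_1 = 13.3 × 0.28 / 0.01188 = 313.5 d
  layer 2 (sandy clay): t_2 = 5.64 × 0.09 / 0.01188 = 42.73 d
Total t = Σ t_i = 356.2 days = 0.9752 years.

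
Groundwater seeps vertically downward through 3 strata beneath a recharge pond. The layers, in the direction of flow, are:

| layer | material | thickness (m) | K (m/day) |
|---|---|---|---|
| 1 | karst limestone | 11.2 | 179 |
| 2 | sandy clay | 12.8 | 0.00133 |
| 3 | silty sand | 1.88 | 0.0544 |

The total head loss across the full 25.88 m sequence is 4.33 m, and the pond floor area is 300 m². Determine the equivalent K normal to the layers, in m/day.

0.00268

Flow is perpendicular to layering, so the layers act in series and the equivalent K is the thickness-weighted harmonic mean.
Total thickness L = 11.2 + 12.8 + 1.88 = 25.88 m.
Σ(b_i/K_i) = 11.2/179 + 12.8/0.00133 + 1.88/0.0544 = 9659 d.
K_eq = L / Σ(b_i/K_i) = 25.88 / 9659 = 0.002679 m/day.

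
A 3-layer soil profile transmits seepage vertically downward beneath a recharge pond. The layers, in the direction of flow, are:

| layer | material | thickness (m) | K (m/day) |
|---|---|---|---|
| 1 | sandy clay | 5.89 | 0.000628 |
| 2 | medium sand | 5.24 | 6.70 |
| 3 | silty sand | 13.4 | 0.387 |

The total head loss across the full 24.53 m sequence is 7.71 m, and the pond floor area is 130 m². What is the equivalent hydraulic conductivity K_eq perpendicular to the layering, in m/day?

0.00261

Flow is perpendicular to layering, so the layers act in series and the equivalent K is the thickness-weighted harmonic mean.
Total thickness L = 5.89 + 5.24 + 13.4 = 24.53 m.
Σ(b_i/K_i) = 5.89/0.000628 + 5.24/6.70 + 13.4/0.387 = 9414 d.
K_eq = L / Σ(b_i/K_i) = 24.53 / 9414 = 0.002606 m/day.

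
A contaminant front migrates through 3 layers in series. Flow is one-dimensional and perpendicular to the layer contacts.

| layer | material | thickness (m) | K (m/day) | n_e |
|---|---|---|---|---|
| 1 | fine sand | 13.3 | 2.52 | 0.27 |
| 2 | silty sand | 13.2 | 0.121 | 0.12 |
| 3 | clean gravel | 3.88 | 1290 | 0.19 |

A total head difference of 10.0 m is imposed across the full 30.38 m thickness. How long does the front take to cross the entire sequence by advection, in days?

With flow normal to the layers, continuity requires the same specific discharge q through every layer.
Σ(b_i/K_i) = 13.3/2.52 + 13.2/0.121 + 3.88/1290 = 114.4 d.
q = Δh / Σ(b_i/K_i) = 10.0 / 114.4 = 0.08743 m/day.
In each layer the seepage velocity is v_i = q/n_i, so the layer transit time is t_i = b_i·n_i / q:
  layer 1 (fine sand): t_1 = 13.3 × 0.27 / 0.08743 = 41.07 d
  layer 2 (silty sand): t_2 = 13.2 × 0.12 / 0.08743 = 18.12 d
  layer 3 (clean gravel): t_3 = 3.88 × 0.19 / 0.08743 = 8.431 d
Total t = Σ t_i = 67.62 days.

67.6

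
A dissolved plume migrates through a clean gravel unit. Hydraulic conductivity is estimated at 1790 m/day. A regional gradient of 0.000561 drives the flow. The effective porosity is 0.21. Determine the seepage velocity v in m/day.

4.78

Hydraulic gradient i = 0.000561.
Darcy flux q = K · i = 1790 × 0.0005610 = 1.004 m/day.
Seepage velocity v = q / n_e = 1.004 / 0.21 = 4.782 m/day.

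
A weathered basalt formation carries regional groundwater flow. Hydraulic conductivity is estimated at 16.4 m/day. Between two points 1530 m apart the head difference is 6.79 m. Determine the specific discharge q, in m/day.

0.0728

Hydraulic gradient i = Δh / L = 6.79 / 1530 = 0.004438.
Specific discharge q = K · i = 16.40 × 0.004438 = 0.07278 m/day.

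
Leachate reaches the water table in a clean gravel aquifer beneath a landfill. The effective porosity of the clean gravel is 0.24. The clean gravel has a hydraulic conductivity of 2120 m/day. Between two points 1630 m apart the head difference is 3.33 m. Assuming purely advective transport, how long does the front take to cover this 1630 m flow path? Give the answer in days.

90.3

Hydraulic gradient i = Δh / L = 3.33 / 1630 = 0.002043.
Darcy flux q = K · i = 2120 × 0.002043 = 4.331 m/day.
Seepage velocity v = q / n_e = 4.331 / 0.24 = 18.05 m/day.
Travel time t = L / v = 1630 / 18.05 = 90.32 days.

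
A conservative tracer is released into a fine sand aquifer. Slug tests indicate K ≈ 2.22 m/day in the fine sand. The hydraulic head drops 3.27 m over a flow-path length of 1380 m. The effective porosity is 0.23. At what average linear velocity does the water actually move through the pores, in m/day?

0.0229

Hydraulic gradient i = Δh / L = 3.27 / 1380 = 0.002370.
Darcy flux q = K · i = 2.220 × 0.002370 = 0.005260 m/day.
Seepage velocity v = q / n_e = 0.005260 / 0.23 = 0.02287 m/day.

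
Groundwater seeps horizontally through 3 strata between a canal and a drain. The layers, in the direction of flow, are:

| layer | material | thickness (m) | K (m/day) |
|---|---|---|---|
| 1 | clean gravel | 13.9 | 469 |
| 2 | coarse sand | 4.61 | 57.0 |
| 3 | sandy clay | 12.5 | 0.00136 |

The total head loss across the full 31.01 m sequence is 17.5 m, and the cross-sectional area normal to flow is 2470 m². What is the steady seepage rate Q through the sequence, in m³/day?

4.70

Flow is perpendicular to layering, so the layers act in series and the equivalent K is the thickness-weighted harmonic mean.
Total thickness L = 13.9 + 4.61 + 12.5 = 31.01 m.
Σ(b_i/K_i) = 13.9/469 + 4.61/57.0 + 12.5/0.00136 = 9191 d.
K_eq = L / Σ(b_i/K_i) = 31.01 / 9191 = 0.003374 m/day.
Q = K_eq · A · (Δh/L) = 0.003374 × 2470 × (17.5/31.01) = 4.703 m³/day.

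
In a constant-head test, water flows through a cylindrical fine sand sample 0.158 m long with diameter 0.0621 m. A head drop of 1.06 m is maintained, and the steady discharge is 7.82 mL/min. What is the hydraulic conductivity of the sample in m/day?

Cross-sectional area A = π·(d/2)² = π × (0.0621/2)² = 0.003029 m².
Convert discharge: 7.82 mL/min = 1.303e-07 m³/s.
Darcy's law rearranged: K = Q·L / (A·Δh) = 1.303e-07 × 0.158 / (0.003029 × 1.06) = 6.414e-06 m/s = 0.5542 m/day.

0.554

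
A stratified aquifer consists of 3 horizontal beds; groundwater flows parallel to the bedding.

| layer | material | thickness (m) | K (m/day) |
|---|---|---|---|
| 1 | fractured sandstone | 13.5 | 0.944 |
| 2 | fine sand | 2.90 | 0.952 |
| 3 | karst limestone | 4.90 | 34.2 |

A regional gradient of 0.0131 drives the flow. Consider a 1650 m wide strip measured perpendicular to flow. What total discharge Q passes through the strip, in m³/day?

3960

Flow is parallel to layering, so each bed carries its own Darcy discharge and the transmissivities add.
Σ(K_i·b_i) = 0.944×13.5 + 0.952×2.90 + 34.2×4.90 = 183.1 m²/day.
Hydraulic gradient i = 0.0131.
Q = Σ(K_i·b_i) · W · i = 183.1 × 1650 × 0.01310 = 3957 m³/day.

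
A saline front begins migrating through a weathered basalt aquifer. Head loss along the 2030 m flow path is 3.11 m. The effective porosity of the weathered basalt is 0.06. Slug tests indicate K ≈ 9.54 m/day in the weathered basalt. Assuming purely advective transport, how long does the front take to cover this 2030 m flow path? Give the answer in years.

22.8

Hydraulic gradient i = Δh / L = 3.11 / 2030 = 0.001532.
Darcy flux q = K · i = 9.540 × 0.001532 = 0.01462 m/day.
Seepage velocity v = q / n_e = 0.01462 / 0.06 = 0.2436 m/day.
Travel time t = L / v = 2030 / 0.2436 = 8334 days = 22.82 years.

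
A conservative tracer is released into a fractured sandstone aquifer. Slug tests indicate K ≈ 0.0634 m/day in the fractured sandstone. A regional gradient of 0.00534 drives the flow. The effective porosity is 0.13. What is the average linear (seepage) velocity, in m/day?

Hydraulic gradient i = 0.00534.
Darcy flux q = K · i = 0.06340 × 0.005340 = 0.0003386 m/day.
Seepage velocity v = q / n_e = 0.0003386 / 0.13 = 0.002604 m/day.

0.00260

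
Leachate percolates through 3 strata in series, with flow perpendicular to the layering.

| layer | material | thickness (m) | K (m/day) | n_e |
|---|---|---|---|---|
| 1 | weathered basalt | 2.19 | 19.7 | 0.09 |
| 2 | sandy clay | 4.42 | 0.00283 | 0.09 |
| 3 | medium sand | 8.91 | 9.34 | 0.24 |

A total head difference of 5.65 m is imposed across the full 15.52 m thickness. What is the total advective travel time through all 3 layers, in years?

2.07

With flow normal to the layers, continuity requires the same specific discharge q through every layer.
Σ(b_i/K_i) = 2.19/19.7 + 4.42/0.00283 + 8.91/9.34 = 1563 d.
q = Δh / Σ(b_i/K_i) = 5.65 / 1563 = 0.003615 m/day.
In each layer the seepage velocity is v_i = q/n_i, so the layer transit time is t_i = b_i·n_i / q:
  layer 1 (weathered basalt): t_1 = 2.19 × 0.09 / 0.003615 = 54.52 d
  layer 2 (sandy clay): t_2 = 4.42 × 0.09 / 0.003615 = 110.0 d
  layer 3 (medium sand): t_3 = 8.91 × 0.24 / 0.003615 = 591.5 d
Total t = Σ t_i = 756.1 days = 2.070 years.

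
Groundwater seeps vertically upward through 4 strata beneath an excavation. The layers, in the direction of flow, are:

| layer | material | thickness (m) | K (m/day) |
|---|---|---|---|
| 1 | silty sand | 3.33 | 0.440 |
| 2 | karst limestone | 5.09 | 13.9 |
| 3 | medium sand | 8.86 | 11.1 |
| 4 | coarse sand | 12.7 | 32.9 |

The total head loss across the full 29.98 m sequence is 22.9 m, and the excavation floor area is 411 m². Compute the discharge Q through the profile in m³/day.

1030

Flow is perpendicular to layering, so the layers act in series and the equivalent K is the thickness-weighted harmonic mean.
Total thickness L = 3.33 + 5.09 + 8.86 + 12.7 = 29.98 m.
Σ(b_i/K_i) = 3.33/0.440 + 5.09/13.9 + 8.86/11.1 + 12.7/32.9 = 9.119 d.
K_eq = L / Σ(b_i/K_i) = 29.98 / 9.119 = 3.288 m/day.
Q = K_eq · A · (Δh/L) = 3.288 × 411 × (22.9/29.98) = 1032 m³/day.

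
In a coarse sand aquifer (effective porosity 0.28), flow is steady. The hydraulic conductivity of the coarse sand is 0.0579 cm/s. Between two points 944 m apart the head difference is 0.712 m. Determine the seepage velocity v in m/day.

0.135

Convert K: 0.0579 cm/s × 864 = 50.03 m/day.
Hydraulic gradient i = Δh / L = 0.712 / 944 = 0.0007542.
Darcy flux q = K · i = 50.03 × 0.0007542 = 0.03773 m/day.
Seepage velocity v = q / n_e = 0.03773 / 0.28 = 0.1348 m/day.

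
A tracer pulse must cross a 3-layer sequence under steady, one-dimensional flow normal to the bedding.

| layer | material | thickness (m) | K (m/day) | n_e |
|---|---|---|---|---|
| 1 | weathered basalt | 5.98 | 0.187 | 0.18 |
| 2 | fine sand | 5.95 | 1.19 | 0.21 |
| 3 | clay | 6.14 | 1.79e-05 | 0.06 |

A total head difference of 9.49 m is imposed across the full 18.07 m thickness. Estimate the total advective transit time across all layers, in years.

267

With flow normal to the layers, continuity requires the same specific discharge q through every layer.
Σ(b_i/K_i) = 5.98/0.187 + 5.95/1.19 + 6.14/1.79e-05 = 3.431e+05 d.
q = Δh / Σ(b_i/K_i) = 9.49 / 3.431e+05 = 2.766e-05 m/day.
In each layer the seepage velocity is v_i = q/n_i, so the layer transit time is t_i = b_i·n_i / q:
  layer 1 (weathered basalt): t_1 = 5.98 × 0.18 / 2.766e-05 = 38911 d
  layer 2 (fine sand): t_2 = 5.95 × 0.21 / 2.766e-05 = 45168 d
  layer 3 (clay): t_3 = 6.14 × 0.06 / 2.766e-05 = 13317 d
Total t = Σ t_i = 97396 days = 266.7 years.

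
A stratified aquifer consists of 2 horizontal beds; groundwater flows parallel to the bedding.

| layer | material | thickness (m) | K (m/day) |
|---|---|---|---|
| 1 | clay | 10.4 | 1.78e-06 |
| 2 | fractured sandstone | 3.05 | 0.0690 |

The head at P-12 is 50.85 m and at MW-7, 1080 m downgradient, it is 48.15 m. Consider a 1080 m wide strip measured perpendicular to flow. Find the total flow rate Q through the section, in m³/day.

0.568

Flow is parallel to layering, so each bed carries its own Darcy discharge and the transmissivities add.
Σ(K_i·b_i) = 1.78e-06×10.4 + 0.0690×3.05 = 0.2105 m²/day.
Hydraulic gradient i = (50.85 − 48.15) / 1080 = 2.7 / 1080 = 0.002500.
Q = Σ(K_i·b_i) · W · i = 0.2105 × 1080 × 0.002500 = 0.5683 m³/day.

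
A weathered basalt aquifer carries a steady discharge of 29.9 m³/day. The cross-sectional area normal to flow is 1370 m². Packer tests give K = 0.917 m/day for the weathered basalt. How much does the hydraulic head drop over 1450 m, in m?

34.5

From Q = K·A·i, i = Q / (K·A) = 29.9 / (0.9170 × 1370) = 0.02380.
Head loss Δh = i · L = 0.02380 × 1450 = 34.51 m.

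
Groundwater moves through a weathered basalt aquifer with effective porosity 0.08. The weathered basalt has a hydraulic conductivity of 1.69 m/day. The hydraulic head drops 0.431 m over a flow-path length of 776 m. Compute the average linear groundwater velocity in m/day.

Hydraulic gradient i = Δh / L = 0.431 / 776 = 0.0005554.
Darcy flux q = K · i = 1.690 × 0.0005554 = 0.0009386 m/day.
Seepage velocity v = q / n_e = 0.0009386 / 0.08 = 0.01173 m/day.

0.0117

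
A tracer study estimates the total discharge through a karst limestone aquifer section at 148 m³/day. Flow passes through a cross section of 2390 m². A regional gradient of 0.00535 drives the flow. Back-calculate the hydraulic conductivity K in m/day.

11.6

Hydraulic gradient i = 0.00535.
From Q = K·A·i, K = Q / (A·i) = 148 / (2390 × 0.005350) = 11.57 m/day.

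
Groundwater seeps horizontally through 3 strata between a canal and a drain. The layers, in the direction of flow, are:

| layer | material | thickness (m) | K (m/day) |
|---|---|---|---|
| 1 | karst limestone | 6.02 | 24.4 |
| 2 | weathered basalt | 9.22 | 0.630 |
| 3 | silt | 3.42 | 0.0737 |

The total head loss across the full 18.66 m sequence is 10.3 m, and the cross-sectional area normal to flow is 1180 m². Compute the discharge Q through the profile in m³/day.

Flow is perpendicular to layering, so the layers act in series and the equivalent K is the thickness-weighted harmonic mean.
Total thickness L = 6.02 + 9.22 + 3.42 = 18.66 m.
Σ(b_i/K_i) = 6.02/24.4 + 9.22/0.630 + 3.42/0.0737 = 61.29 d.
K_eq = L / Σ(b_i/K_i) = 18.66 / 61.29 = 0.3045 m/day.
Q = K_eq · A · (Δh/L) = 0.3045 × 1180 × (10.3/18.66) = 198.3 m³/day.

198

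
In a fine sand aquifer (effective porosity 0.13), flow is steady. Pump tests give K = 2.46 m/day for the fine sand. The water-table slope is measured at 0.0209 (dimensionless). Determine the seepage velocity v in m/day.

Hydraulic gradient i = 0.0209.
Darcy flux q = K · i = 2.460 × 0.02090 = 0.05141 m/day.
Seepage velocity v = q / n_e = 0.05141 / 0.13 = 0.3955 m/day.

0.395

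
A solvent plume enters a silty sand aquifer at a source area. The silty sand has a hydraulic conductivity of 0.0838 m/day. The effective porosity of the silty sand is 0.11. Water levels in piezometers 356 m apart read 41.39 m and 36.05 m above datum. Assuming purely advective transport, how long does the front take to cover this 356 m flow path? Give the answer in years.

Hydraulic gradient i = (41.39 − 36.05) / 356 = 5.34 / 356 = 0.01500.
Darcy flux q = K · i = 0.08380 × 0.01500 = 0.001257 m/day.
Seepage velocity v = q / n_e = 0.001257 / 0.11 = 0.01143 m/day.
Travel time t = L / v = 356 / 0.01143 = 31154 days = 85.29 years.

85.3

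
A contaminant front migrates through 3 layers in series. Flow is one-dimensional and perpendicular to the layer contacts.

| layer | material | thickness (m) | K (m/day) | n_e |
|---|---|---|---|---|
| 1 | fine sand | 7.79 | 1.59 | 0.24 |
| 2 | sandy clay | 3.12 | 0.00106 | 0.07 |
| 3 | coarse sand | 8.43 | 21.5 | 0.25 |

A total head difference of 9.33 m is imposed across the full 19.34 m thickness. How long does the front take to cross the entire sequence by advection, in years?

3.63

With flow normal to the layers, continuity requires the same specific discharge q through every layer.
Σ(b_i/K_i) = 7.79/1.59 + 3.12/0.00106 + 8.43/21.5 = 2949 d.
q = Δh / Σ(b_i/K_i) = 9.33 / 2949 = 0.003164 m/day.
In each layer the seepage velocity is v_i = q/n_i, so the layer transit time is t_i = b_i·n_i / q:
  layer 1 (fine sand): t_1 = 7.79 × 0.24 / 0.003164 = 590.9 d
  layer 2 (sandy clay): t_2 = 3.12 × 0.07 / 0.003164 = 69.02 d
  layer 3 (coarse sand): t_3 = 8.43 × 0.25 / 0.003164 = 666.1 d
Total t = Σ t_i = 1326 days = 3.630 years.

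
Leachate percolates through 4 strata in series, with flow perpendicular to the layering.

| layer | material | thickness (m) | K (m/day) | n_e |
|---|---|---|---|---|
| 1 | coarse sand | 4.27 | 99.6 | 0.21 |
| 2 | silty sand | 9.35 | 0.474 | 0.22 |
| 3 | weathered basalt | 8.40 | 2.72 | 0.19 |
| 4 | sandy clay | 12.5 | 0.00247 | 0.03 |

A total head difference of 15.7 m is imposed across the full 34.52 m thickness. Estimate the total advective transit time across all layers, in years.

With flow normal to the layers, continuity requires the same specific discharge q through every layer.
Σ(b_i/K_i) = 4.27/99.6 + 9.35/0.474 + 8.40/2.72 + 12.5/0.00247 = 5084 d.
q = Δh / Σ(b_i/K_i) = 15.7 / 5084 = 0.003088 m/day.
In each layer the seepage velocity is v_i = q/n_i, so the layer transit time is t_i = b_i·n_i / q:
  layer 1 (coarse sand): t_1 = 4.27 × 0.21 / 0.003088 = 290.3 d
  layer 2 (silty sand): t_2 = 9.35 × 0.22 / 0.003088 = 666.0 d
  layer 3 (weathered basalt): t_3 = 8.40 × 0.19 / 0.003088 = 516.8 d
  layer 4 (sandy clay): t_4 = 12.5 × 0.03 / 0.003088 = 121.4 d
Total t = Σ t_i = 1595 days = 4.366 years.

4.37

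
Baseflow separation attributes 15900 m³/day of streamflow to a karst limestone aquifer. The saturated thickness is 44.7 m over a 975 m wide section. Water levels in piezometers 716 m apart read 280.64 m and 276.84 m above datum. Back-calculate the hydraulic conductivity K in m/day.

Cross-sectional area A = 975 × 44.7 = 43582 m².
Hydraulic gradient i = (280.64 − 276.84) / 716 = 3.8 / 716 = 0.005307.
From Q = K·A·i, K = Q / (A·i) = 15900 / (43582 × 0.005307) = 68.74 m/day.

68.7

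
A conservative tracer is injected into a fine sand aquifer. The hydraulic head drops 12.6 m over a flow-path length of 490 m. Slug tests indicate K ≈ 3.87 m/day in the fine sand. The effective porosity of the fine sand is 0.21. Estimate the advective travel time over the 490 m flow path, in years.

Hydraulic gradient i = Δh / L = 12.6 / 490 = 0.02571.
Darcy flux q = K · i = 3.870 × 0.02571 = 0.09951 m/day.
Seepage velocity v = q / n_e = 0.09951 / 0.21 = 0.4739 m/day.
Travel time t = L / v = 490 / 0.4739 = 1034 days = 2.831 years.

2.83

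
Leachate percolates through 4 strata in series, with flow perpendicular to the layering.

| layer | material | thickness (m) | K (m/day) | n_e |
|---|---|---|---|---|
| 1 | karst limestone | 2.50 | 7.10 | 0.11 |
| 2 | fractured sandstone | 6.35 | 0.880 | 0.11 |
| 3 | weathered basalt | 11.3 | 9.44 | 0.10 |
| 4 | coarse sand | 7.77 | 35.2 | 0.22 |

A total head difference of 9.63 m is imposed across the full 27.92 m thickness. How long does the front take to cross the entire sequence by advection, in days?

3.56

With flow normal to the layers, continuity requires the same specific discharge q through every layer.
Σ(b_i/K_i) = 2.50/7.10 + 6.35/0.880 + 11.3/9.44 + 7.77/35.2 = 8.986 d.
q = Δh / Σ(b_i/K_i) = 9.63 / 8.986 = 1.072 m/day.
In each layer the seepage velocity is v_i = q/n_i, so the layer transit time is t_i = b_i·n_i / q:
  layer 1 (karst limestone): t_1 = 2.50 × 0.11 / 1.072 = 0.2566 d
  layer 2 (fractured sandstone): t_2 = 6.35 × 0.11 / 1.072 = 0.6518 d
  layer 3 (weathered basalt): t_3 = 11.3 × 0.10 / 1.072 = 1.054 d
  layer 4 (coarse sand): t_4 = 7.77 × 0.22 / 1.072 = 1.595 d
Total t = Σ t_i = 3.558 days.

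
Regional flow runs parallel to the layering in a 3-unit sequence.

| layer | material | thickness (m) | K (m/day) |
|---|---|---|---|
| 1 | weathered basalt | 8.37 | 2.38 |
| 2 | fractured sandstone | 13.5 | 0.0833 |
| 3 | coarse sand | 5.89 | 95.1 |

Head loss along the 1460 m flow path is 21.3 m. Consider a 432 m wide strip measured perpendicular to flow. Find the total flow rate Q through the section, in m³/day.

3660

Flow is parallel to layering, so each bed carries its own Darcy discharge and the transmissivities add.
Σ(K_i·b_i) = 2.38×8.37 + 0.0833×13.5 + 95.1×5.89 = 581.2 m²/day.
Hydraulic gradient i = Δh / L = 21.3 / 1460 = 0.01459.
Q = Σ(K_i·b_i) · W · i = 581.2 × 432 × 0.01459 = 3663 m³/day.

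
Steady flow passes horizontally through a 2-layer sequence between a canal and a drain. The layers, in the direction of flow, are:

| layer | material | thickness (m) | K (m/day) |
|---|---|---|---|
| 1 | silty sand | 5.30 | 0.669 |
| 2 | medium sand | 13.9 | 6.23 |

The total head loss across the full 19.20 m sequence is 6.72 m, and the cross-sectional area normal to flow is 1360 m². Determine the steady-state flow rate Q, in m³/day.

Flow is perpendicular to layering, so the layers act in series and the equivalent K is the thickness-weighted harmonic mean.
Total thickness L = 5.30 + 13.9 = 19.20 m.
Σ(b_i/K_i) = 5.30/0.669 + 13.9/6.23 = 10.15 d.
K_eq = L / Σ(b_i/K_i) = 19.20 / 10.15 = 1.891 m/day.
Q = K_eq · A · (Δh/L) = 1.891 × 1360 × (6.72/19.20) = 900.1 m³/day.

900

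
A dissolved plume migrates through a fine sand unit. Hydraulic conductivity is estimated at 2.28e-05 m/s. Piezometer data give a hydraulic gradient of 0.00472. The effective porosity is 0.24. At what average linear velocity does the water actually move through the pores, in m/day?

0.0387

Convert K: 2.28e-05 m/s × 86400 = 1.970 m/day.
Hydraulic gradient i = 0.00472.
Darcy flux q = K · i = 1.970 × 0.004720 = 0.009298 m/day.
Seepage velocity v = q / n_e = 0.009298 / 0.24 = 0.03874 m/day.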